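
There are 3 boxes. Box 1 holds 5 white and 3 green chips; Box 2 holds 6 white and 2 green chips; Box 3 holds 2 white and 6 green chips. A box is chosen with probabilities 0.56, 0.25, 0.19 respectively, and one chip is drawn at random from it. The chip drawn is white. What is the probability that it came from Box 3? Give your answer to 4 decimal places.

P(white|Box 1) = 0.625; P(white|Box 2) = 0.75; P(white|Box 3) = 0.25.
Prior × likelihood for each source: 0.56·0.625=0.3500, 0.25·0.75=0.1875, 0.19·0.25=0.04750. Summing gives P(white) = 0.58500.
P(Box 3 | white) = 0.04750 / 0.58500 = 0.0812.

Posterior probability ≈ 0.0812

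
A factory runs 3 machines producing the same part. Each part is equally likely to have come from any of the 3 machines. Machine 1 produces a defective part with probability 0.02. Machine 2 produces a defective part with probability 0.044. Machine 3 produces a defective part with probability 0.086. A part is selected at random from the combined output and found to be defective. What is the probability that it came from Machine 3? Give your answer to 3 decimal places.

Posterior probability ≈ 0.573

P(defective|M1) = 0.02; P(defective|M2) = 0.044; P(defective|M3) = 0.086.
Prior × likelihood for each source: 0.333333·0.02=0.006667, 0.333333·0.044=0.01467, 0.333333·0.086=0.02867. Summing gives P(defective) = 0.050000.
P(Machine 3 | defective) = 0.02867 / 0.050000 = 0.573.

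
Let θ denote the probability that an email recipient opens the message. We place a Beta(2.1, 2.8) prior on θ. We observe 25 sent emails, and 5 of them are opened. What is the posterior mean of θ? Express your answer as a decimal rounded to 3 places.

Observing 5 successes and 20 failures updates Beta(2.1, 2.8) by adding the success and failure counts to the two shape parameters: α = 2.1+5 = 7.1, β = 2.8+20 = 22.8.
Posterior mean = α/(α+β) = 7.1/29.9 = 0.237.

Posterior mean ≈ 0.237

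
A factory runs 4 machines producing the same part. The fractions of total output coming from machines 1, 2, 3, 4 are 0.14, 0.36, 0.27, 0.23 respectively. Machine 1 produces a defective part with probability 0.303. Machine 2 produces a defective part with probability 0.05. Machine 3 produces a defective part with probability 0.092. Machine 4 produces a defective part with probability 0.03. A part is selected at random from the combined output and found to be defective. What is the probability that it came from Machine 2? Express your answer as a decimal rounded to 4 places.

Posterior probability ≈ 0.1953

P(defective|M1) = 0.303; P(defective|M2) = 0.05; P(defective|M3) = 0.092; P(defective|M4) = 0.03.
Prior × likelihood for each source: 0.14·0.303=0.04242, 0.36·0.05=0.01800, 0.27·0.092=0.02484, 0.23·0.03=0.006900. Summing gives P(defective) = 0.092160.
P(Machine 2 | defective) = 0.01800 / 0.092160 = 0.1953.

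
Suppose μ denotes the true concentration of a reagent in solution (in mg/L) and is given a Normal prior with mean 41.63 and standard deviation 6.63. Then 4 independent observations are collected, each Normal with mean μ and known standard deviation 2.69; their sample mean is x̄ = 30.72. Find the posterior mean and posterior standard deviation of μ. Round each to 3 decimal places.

With known σ, the Normal prior is conjugate. Weight on the data is w = (n/σ²)/(n/σ² + 1/τ₀²) = 0.552784/(0.552784+0.0227496) = 0.96047.
Posterior mean = w·x̄ + (1−w)·μ₀ = 0.96047·30.72 + 0.039528·41.63 = 31.151. Posterior variance = 1/(0.552784+0.0227496) = 1.73752, so SD = 1.318.

Posterior mean ≈ 31.151; posterior SD ≈ 1.318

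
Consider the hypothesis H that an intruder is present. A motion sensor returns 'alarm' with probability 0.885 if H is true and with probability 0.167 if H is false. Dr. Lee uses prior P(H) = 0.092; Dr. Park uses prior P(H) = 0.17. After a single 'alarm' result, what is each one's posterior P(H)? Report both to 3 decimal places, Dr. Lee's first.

Dr. Lee: 0.349; Dr. Park: 0.520

The likelihood ratio for an 'alarm' result is 0.885/0.167 = 5.2994.
Dr. Lee: prior odds 0.092/0.908 = 0.10132; posterior odds 0.53694; posterior probability 0.349.
Dr. Park: prior odds 0.17/0.83 = 0.20482; posterior odds 1.0854; posterior probability 0.520.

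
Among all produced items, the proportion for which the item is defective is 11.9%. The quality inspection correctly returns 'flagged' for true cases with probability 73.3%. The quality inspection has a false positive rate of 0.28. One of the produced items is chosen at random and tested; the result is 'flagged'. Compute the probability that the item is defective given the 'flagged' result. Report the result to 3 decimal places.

P(H | E) ≈ 0.261

Write H for 'the item is defective'. Prior odds H:¬H = 0.119/0.881 = 0.13507. For the 'flagged' outcome, the likelihood ratio is 0.733/0.28 = 2.6179.
Posterior odds = 0.13507 × 2.6179 = 0.35360, so P(H|E) = 0.35360/(1+0.35360) = 0.261.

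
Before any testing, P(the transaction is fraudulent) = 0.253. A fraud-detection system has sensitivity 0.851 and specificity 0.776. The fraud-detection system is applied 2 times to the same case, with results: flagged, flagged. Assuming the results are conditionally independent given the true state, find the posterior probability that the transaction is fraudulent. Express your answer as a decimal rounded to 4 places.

Posterior P(H) ≈ 0.8302

Let H be the event that the transaction is fraudulent; start with P(H) = 0.253. P('flagged'|H) = 0.851, P('flagged'|¬H) = 0.224.
Update on result 1 ('flagged'): P(H) ← 0.851·0.2530 / (0.851·0.2530 + 0.224·0.7470) = 0.21530/0.38263 = 0.5627.
Update on result 2 ('flagged'): P(H) ← 0.851·0.5627 / (0.851·0.5627 + 0.224·0.4373) = 0.47885/0.57681 = 0.8302.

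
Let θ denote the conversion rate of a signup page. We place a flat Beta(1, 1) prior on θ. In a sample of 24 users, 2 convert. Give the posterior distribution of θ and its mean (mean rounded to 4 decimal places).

Posterior: Beta(3, 23); mean ≈ 0.1154

Observing 2 successes and 22 failures updates Beta(1, 1) by adding the success and failure counts to the two shape parameters: α = 1+2 = 3, β = 1+22 = 23.
E[θ | data] = 3/(3+23) = 0.1154.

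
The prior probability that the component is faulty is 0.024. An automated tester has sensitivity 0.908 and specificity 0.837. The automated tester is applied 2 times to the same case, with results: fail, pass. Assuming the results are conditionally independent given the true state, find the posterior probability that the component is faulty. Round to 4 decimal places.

Posterior P(H) ≈ 0.0148

Let H be the event that the component is faulty; start with P(H) = 0.024. P('fail'|H) = 0.908, P('fail'|¬H) = 0.163.
Update on result 1 ('fail'): P(H) ← 0.908·0.0240 / (0.908·0.0240 + 0.163·0.9760) = 0.021792/0.18088 = 0.1205.
Update on result 2 ('pass'): P(H) ← 0.092·0.1205 / (0.092·0.1205 + 0.837·0.8795) = 0.011084/0.74724 = 0.0148.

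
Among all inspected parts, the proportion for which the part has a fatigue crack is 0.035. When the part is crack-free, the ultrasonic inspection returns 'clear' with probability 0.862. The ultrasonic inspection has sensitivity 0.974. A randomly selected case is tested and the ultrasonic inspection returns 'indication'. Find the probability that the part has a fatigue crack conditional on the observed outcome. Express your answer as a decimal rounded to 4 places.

P(H | E) ≈ 0.2038

Write H for 'the part has a fatigue crack'. Prior odds H:¬H = 0.035/0.965 = 0.036269. For the 'indication' outcome, the likelihood ratio is 0.974/0.138 = 7.0580.
Posterior odds = 0.036269 × 7.0580 = 0.25599, so P(H|E) = 0.25599/(1+0.25599) = 0.2038.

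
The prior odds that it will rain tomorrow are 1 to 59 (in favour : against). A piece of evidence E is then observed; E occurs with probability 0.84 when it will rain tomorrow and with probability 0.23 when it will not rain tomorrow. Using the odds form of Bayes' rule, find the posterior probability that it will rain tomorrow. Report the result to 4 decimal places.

Posterior probability ≈ 0.0583

Prior odds = 1/59 = 0.016949. In log-odds, ln(0.016949) = -4.0775.
Add log likelihood ratio: ln(3.6522) = 1.2953.
Posterior log-odds = -2.7822, so posterior odds = exp(-2.7822) = 0.061901. Converting, P(H|E) = 0.061901/1.0619 = 0.0583.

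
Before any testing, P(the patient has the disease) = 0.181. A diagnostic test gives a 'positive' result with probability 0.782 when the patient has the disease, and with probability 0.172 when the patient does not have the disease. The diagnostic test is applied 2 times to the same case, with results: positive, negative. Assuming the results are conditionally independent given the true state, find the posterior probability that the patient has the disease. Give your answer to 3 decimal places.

Posterior P(H) ≈ 0.209

With H the event that the patient has the disease, the joint likelihood of the observed sequence is P(data|H) = 0.782·0.218 = 0.17048 and P(data|¬H) = 0.172·0.828 = 0.14242.
Bayes: P(H|data) = 0.181·0.17048 / (0.181·0.17048 + 0.819·0.14242) = 0.030856/0.14749 = 0.2092.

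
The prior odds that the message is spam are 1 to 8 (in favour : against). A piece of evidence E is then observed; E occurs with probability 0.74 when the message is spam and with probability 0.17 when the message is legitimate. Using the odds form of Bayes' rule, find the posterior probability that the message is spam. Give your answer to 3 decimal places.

Posterior probability ≈ 0.352

Prior odds = 1/8 = 0.12500.
Likelihood ratio for E = 0.74/0.17 = 4.3529.
Posterior odds = prior odds × LR = 0.54412.
Posterior probability = odds/(1+odds) = 0.54412/1.5441 = 0.352.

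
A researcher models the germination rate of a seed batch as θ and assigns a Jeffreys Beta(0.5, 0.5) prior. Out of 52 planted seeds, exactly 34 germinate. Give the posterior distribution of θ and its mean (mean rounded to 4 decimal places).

Posterior: Beta(34.5, 18.5); mean ≈ 0.6509

The binomial likelihood is conjugate to the Beta prior: with 34 successes and 18 failures, the posterior is Beta(0.5+34, 0.5+18) = Beta(34.5, 18.5).
E[θ | data] = 34.5/(34.5+18.5) = 0.6509.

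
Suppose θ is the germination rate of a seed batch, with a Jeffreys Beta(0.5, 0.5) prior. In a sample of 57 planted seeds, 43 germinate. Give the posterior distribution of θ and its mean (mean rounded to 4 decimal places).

Posterior: Beta(43.5, 14.5); mean ≈ 0.7500

The binomial likelihood is conjugate to the Beta prior: with 43 successes and 14 failures, the posterior is Beta(0.5+43, 0.5+14) = Beta(43.5, 14.5).
E[θ | data] = 43.5/(43.5+14.5) = 0.7500.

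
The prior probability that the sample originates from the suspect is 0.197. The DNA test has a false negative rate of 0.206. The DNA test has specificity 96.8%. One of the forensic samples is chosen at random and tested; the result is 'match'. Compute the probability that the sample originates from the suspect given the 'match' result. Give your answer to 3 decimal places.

Write H for 'the sample originates from the suspect'. Prior odds H:¬H = 0.197/0.803 = 0.24533. For the 'match' outcome, the likelihood ratio is 0.794/0.032 = 24.812.
Posterior odds = 0.24533 × 24.812 = 6.0873, so P(H|E) = 6.0873/(1+6.0873) = 0.859.

P(H | E) ≈ 0.859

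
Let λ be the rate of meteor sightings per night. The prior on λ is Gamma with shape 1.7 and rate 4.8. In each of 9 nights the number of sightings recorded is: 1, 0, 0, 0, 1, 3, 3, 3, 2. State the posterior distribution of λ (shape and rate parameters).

The Poisson likelihood adds the total count to the shape and the number of exposure periods to the rate. Here ∑xᵢ = 13 and n = 9, so shape 1.7→14.7 and rate 4.8→13.8.

Posterior: Gamma(shape=14.7, rate=13.8)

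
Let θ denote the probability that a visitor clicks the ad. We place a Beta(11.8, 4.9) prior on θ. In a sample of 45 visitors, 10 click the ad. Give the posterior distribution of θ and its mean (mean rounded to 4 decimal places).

Posterior: Beta(21.8, 39.9); mean ≈ 0.3533

Observing 10 successes and 35 failures updates Beta(11.8, 4.9) by adding the success and failure counts to the two shape parameters: α = 11.8+10 = 21.8, β = 4.9+35 = 39.9.
E[θ | data] = 21.8/(21.8+39.9) = 0.3533.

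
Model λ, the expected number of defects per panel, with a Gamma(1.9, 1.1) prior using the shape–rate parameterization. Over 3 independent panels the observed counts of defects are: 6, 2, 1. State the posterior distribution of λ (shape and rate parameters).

Posterior: Gamma(shape=10.9, rate=4.1)

Total count ∑xᵢ = 9 over n = 3 panels.
Gamma is conjugate to the Poisson likelihood: posterior is Gamma(shape = 1.9+9 = 10.9, rate = 1.1+3 = 4.1).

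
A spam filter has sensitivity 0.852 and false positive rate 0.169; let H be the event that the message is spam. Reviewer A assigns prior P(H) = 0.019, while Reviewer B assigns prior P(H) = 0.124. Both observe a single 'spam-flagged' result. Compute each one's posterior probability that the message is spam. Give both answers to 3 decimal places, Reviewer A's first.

P('+'|H) = 0.852, P('+'|¬H) = 0.169.
Reviewer A: numerator 0.852·0.019 = 0.016188; evidence = 0.016188+0.169·0.981 = 0.18198; posterior = 0.089.
Reviewer B: numerator 0.852·0.124 = 0.10565; evidence = 0.10565+0.169·0.876 = 0.25369; posterior = 0.416.

Reviewer A: 0.089; Reviewer B: 0.416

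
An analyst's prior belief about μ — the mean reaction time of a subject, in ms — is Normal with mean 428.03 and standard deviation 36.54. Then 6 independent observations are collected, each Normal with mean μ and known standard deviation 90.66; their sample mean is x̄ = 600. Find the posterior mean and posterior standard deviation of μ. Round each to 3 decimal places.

With known σ, the Normal prior is conjugate. Weight on the data is w = (n/σ²)/(n/σ² + 1/τ₀²) = 0.00072999/(0.00072999+0.00074897) = 0.49359.
Posterior mean = w·x̄ + (1−w)·μ₀ = 0.49359·600 + 0.50641·428.03 = 512.912. Posterior variance = 1/(0.00072999+0.00074897) = 676.150, so SD = 26.003.

Posterior mean ≈ 512.912; posterior SD ≈ 26.003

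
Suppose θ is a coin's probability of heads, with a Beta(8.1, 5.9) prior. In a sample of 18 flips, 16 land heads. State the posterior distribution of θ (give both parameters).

Posterior: Beta(24.1, 7.9)

The binomial likelihood is conjugate to the Beta prior: with 16 successes and 2 failures, the posterior is Beta(8.1+16, 5.9+2) = Beta(24.1, 7.9).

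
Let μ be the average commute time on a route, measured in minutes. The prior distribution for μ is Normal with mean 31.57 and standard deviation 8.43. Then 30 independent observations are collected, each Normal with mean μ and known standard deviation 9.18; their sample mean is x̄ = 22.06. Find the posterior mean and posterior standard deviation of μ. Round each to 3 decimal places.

Posterior mean ≈ 22.422; posterior SD ≈ 1.644

Prior precision 1/τ₀² = 1/8.43² = 0.0140716; data precision n/σ² = 30/9.18² = 0.355988.
Posterior precision = 0.0140716 + 0.355988 = 0.370060, giving posterior SD = 1/√0.370060 = 1.644.
Posterior mean = (0.0140716·31.57 + 0.355988·22.06) / 0.370060 = 22.422.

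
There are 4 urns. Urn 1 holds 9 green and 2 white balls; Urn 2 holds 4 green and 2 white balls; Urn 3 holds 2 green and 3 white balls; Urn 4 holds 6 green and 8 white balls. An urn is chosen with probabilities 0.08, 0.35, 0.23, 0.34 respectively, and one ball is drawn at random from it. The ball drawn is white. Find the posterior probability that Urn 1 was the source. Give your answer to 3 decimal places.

Posterior probability ≈ 0.031

P(white|Urn 1) = 0.1818; P(white|Urn 2) = 0.3333; P(white|Urn 3) = 0.6; P(white|Urn 4) = 0.5714.
Prior × likelihood for each source: 0.08·0.1818=0.01455, 0.35·0.3333=0.1167, 0.23·0.6=0.1380, 0.34·0.5714=0.1943. Summing gives P(white) = 0.46350.
P(Urn 1 | white) = 0.01455 / 0.46350 = 0.031.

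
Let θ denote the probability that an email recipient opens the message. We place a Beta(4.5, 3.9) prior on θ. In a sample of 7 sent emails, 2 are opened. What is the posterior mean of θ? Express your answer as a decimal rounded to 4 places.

Posterior mean ≈ 0.4221

Observing 2 successes and 5 failures updates Beta(4.5, 3.9) by adding the success and failure counts to the two shape parameters: α = 4.5+2 = 6.5, β = 3.9+5 = 8.9.
E[θ | data] = 6.5/(6.5+8.9) = 0.4221.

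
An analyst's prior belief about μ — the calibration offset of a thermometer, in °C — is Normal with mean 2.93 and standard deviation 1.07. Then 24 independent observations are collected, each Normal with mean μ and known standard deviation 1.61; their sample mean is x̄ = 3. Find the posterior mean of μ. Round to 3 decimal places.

Posterior mean ≈ 2.994

Prior precision 1/τ₀² = 1/1.07² = 0.873439; data precision n/σ² = 24/1.61² = 9.25890.
Posterior precision = 0.873439 + 9.25890 = 10.1323.
Posterior mean = (0.873439·2.93 + 9.25890·3) / 10.1323 = 2.994.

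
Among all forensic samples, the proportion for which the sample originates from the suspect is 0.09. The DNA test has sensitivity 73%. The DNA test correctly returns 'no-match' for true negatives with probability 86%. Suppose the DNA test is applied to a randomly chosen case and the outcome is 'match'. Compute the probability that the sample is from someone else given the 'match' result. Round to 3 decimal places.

Let H be the event that the sample originates from the suspect. P(H) = 0.09, so P(¬H) = 0.91. With E the 'match' result, P(E|H) = 0.73 and P(E|¬H) = 0.14.
P(E) = 0.73·0.09 + 0.14·0.91 = 0.065700 + 0.12740 = 0.19310.
By Bayes' theorem, P(H|E) = 0.065700 / 0.19310 = 0.340. Hence P(¬H|E) = 1 − 0.340 = 0.660.

P(¬H | E) ≈ 0.660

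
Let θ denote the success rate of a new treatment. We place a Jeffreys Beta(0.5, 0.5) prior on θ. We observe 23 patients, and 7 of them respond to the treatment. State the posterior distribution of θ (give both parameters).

Posterior: Beta(7.5, 16.5)

The binomial likelihood is conjugate to the Beta prior: with 7 successes and 16 failures, the posterior is Beta(0.5+7, 0.5+16) = Beta(7.5, 16.5).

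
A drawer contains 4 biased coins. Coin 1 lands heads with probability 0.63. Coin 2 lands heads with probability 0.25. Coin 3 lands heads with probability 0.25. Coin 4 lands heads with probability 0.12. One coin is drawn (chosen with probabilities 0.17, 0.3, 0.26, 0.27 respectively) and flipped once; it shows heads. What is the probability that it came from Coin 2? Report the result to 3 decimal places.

Tabulate prior·likelihood by source: [1] prior 0.17, lik 0.63, product 0.1071; [2] prior 0.3, lik 0.25, product 0.07500; [3] prior 0.26, lik 0.25, product 0.06500; [4] prior 0.27, lik 0.12, product 0.03240.
Normalizing constant = 0.27950; the posterior for Coin 2 is its product over the sum, 0.07500/0.27950 = 0.268.

Posterior probability ≈ 0.268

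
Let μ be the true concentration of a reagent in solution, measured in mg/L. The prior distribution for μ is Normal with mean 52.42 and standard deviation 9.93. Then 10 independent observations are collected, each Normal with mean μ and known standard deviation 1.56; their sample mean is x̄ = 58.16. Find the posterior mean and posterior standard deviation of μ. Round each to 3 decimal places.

Posterior mean ≈ 58.146; posterior SD ≈ 0.493

Prior precision 1/τ₀² = 1/9.93² = 0.0101415; data precision n/σ² = 10/1.56² = 4.10914.
Posterior precision = 0.0101415 + 4.10914 = 4.11928, giving posterior SD = 1/√4.11928 = 0.493.
Posterior mean = (0.0101415·52.42 + 4.10914·58.16) / 4.11928 = 58.146.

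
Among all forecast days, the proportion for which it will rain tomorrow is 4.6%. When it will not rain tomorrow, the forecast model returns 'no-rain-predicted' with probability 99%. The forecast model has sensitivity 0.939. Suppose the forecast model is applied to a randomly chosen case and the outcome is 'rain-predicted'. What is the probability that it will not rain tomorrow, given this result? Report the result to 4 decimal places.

Write H for 'it will rain tomorrow'. Prior odds H:¬H = 0.046/0.954 = 0.048218. For the 'rain-predicted' outcome, the likelihood ratio is 0.939/0.01 = 93.900.
Posterior odds = 0.048218 × 93.900 = 4.5277, so P(H|E) = 4.5277/(1+4.5277) = 0.8191. Then P(¬H|E) = 1 − 0.8191 = 0.1809.

P(¬H | E) ≈ 0.1809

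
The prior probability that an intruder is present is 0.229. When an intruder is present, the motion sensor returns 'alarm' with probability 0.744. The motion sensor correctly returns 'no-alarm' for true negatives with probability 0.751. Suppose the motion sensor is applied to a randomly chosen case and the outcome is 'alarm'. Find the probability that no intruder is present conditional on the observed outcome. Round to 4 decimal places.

P(¬H | E) ≈ 0.5298

Let H be the event that an intruder is present. P(H) = 0.229, so P(¬H) = 0.771. With E the 'alarm' result, P(E|H) = 0.744 and P(E|¬H) = 0.249.
P(E) = 0.744·0.229 + 0.249·0.771 = 0.17038 + 0.19198 = 0.36235.
By Bayes' theorem, P(H|E) = 0.17038 / 0.36235 = 0.4702. Hence P(¬H|E) = 1 − 0.4702 = 0.5298.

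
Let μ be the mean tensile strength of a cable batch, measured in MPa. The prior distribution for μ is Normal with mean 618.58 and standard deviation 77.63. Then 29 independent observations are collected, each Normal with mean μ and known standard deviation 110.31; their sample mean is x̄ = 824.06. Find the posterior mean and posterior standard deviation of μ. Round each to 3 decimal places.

Posterior mean ≈ 810.684; posterior SD ≈ 19.806

Prior precision 1/τ₀² = 1/77.63² = 0.00016594; data precision n/σ² = 29/110.31² = 0.00238324.
Posterior precision = 0.00016594 + 0.00238324 = 0.00254918, giving posterior SD = 1/√0.00254918 = 19.806.
Posterior mean = (0.00016594·618.58 + 0.00238324·824.06) / 0.00254918 = 810.684.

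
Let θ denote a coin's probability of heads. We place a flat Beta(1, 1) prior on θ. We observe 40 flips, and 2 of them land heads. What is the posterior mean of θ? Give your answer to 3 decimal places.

Posterior mean ≈ 0.071

The binomial likelihood is conjugate to the Beta prior: with 2 successes and 38 failures, the posterior is Beta(1+2, 1+38) = Beta(3, 39).
E[θ | data] = 3/(3+39) = 0.071.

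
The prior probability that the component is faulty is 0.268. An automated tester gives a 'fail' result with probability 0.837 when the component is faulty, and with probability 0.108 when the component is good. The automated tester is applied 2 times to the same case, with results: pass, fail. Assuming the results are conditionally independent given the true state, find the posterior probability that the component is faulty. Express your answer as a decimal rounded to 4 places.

With H the event that the component is faulty, the joint likelihood of the observed sequence is P(data|H) = 0.163·0.837 = 0.13643 and P(data|¬H) = 0.892·0.108 = 0.096336.
Bayes: P(H|data) = 0.268·0.13643 / (0.268·0.13643 + 0.732·0.096336) = 0.036564/0.10708 = 0.3415.

Posterior P(H) ≈ 0.3415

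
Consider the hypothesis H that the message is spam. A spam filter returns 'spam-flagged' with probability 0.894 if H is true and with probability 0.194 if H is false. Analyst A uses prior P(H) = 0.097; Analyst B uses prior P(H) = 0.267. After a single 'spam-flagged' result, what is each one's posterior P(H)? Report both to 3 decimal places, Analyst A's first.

Analyst A: 0.331; Analyst B: 0.627

The likelihood ratio for a 'spam-flagged' result is 0.894/0.194 = 4.6082.
Analyst A: prior odds 0.097/0.903 = 0.10742; posterior odds 0.49502; posterior probability 0.331.
Analyst B: prior odds 0.267/0.733 = 0.36426; posterior odds 1.6786; posterior probability 0.627.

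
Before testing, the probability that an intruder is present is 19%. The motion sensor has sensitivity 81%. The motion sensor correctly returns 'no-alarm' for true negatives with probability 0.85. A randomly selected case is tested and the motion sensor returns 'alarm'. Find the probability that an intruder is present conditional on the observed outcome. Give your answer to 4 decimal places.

Let H be the event that an intruder is present. P(H) = 0.19, so P(¬H) = 0.81. With E the 'alarm' result, P(E|H) = 0.81 and P(E|¬H) = 0.15.
P(E) = 0.81·0.19 + 0.15·0.81 = 0.15390 + 0.12150 = 0.27540.
By Bayes' theorem, P(H|E) = 0.15390 / 0.27540 = 0.5588.

P(H | E) ≈ 0.5588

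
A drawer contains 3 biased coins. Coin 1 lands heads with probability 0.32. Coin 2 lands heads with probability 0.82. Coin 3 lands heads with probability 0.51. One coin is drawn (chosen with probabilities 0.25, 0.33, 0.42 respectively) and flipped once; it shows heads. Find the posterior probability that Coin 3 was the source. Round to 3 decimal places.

P(heads|C1) = 0.32; P(heads|C2) = 0.82; P(heads|C3) = 0.51.
Prior × likelihood for each source: 0.25·0.32=0.08000, 0.33·0.82=0.2706, 0.42·0.51=0.2142. Summing gives P(heads) = 0.56480.
P(Coin 3 | heads) = 0.2142 / 0.56480 = 0.379.

Posterior probability ≈ 0.379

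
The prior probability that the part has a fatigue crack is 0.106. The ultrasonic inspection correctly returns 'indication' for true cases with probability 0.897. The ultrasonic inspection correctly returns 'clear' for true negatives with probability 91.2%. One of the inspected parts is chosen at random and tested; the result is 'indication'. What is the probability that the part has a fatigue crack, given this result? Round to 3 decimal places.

Write H for 'the part has a fatigue crack'. Prior odds H:¬H = 0.106/0.894 = 0.11857. For the 'indication' outcome, the likelihood ratio is 0.897/0.088 = 10.193.
Posterior odds = 0.11857 × 10.193 = 1.2086, so P(H|E) = 1.2086/(1+1.2086) = 0.547.

P(H | E) ≈ 0.547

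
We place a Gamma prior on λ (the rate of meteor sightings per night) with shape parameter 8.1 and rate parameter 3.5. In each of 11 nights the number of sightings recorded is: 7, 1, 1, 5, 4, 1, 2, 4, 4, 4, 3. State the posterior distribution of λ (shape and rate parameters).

Posterior: Gamma(shape=44.1, rate=14.5)

The Poisson likelihood adds the total count to the shape and the number of exposure periods to the rate. Here ∑xᵢ = 36 and n = 11, so shape 8.1→44.1 and rate 3.5→14.5.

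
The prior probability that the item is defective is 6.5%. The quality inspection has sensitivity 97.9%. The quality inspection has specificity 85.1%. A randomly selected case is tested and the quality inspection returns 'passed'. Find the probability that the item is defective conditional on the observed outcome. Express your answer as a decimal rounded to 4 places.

P(H | E) ≈ 0.0017

Write H for 'the item is defective'. Prior odds H:¬H = 0.065/0.935 = 0.069519. For the 'passed' outcome, the likelihood ratio is 0.021/0.851 = 0.024677.
Posterior odds = 0.069519 × 0.024677 = 0.0017155, so P(H|E) = 0.0017155/(1+0.0017155) = 0.0017.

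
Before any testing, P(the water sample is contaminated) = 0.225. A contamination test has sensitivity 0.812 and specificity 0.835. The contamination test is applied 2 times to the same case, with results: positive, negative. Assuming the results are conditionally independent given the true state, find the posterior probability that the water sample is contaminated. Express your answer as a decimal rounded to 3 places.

With H the event that the water sample is contaminated, the joint likelihood of the observed sequence is P(data|H) = 0.812·0.188 = 0.15266 and P(data|¬H) = 0.165·0.835 = 0.13778.
Bayes: P(H|data) = 0.225·0.15266 / (0.225·0.15266 + 0.775·0.13778) = 0.034348/0.14112 = 0.2434.

Posterior P(H) ≈ 0.243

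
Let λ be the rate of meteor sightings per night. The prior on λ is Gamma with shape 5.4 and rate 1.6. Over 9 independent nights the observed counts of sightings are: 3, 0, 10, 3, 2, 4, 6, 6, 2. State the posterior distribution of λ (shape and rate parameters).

Posterior: Gamma(shape=41.4, rate=10.6)

The Poisson likelihood adds the total count to the shape and the number of exposure periods to the rate. Here ∑xᵢ = 36 and n = 9, so shape 5.4→41.4 and rate 1.6→10.6.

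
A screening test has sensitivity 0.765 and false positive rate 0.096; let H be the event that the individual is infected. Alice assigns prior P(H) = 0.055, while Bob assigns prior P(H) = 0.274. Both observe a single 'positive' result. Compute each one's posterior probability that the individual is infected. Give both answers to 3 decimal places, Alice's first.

The likelihood ratio for a 'positive' result is 0.765/0.096 = 7.9688.
Alice: prior odds 0.055/0.945 = 0.058201; posterior odds 0.46379; posterior probability 0.317.
Bob: prior odds 0.274/0.726 = 0.37741; posterior odds 3.0075; posterior probability 0.750.

Alice: 0.317; Bob: 0.750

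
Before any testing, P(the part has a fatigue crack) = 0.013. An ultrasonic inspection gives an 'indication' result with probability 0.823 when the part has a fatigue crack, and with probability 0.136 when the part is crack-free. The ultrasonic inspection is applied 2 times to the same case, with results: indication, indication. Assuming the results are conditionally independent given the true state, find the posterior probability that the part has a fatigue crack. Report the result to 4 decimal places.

Let H be the event that the part has a fatigue crack; start with P(H) = 0.013. P('indication'|H) = 0.823, P('indication'|¬H) = 0.136.
Update on result 1 ('indication'): P(H) ← 0.823·0.0130 / (0.823·0.0130 + 0.136·0.9870) = 0.010699/0.14493 = 0.0738.
Update on result 2 ('indication'): P(H) ← 0.823·0.0738 / (0.823·0.0738 + 0.136·0.9262) = 0.060755/0.18672 = 0.3254.

Posterior P(H) ≈ 0.3254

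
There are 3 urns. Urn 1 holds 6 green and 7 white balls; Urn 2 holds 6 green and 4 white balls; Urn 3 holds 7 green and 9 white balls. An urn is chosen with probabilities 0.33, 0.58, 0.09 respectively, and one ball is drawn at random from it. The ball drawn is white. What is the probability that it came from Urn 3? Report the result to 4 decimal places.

Tabulate prior·likelihood by source: [1] prior 0.33, lik 0.5385, product 0.1777; [2] prior 0.58, lik 0.4, product 0.2320; [3] prior 0.09, lik 0.5625, product 0.05062.
Normalizing constant = 0.46032; the posterior for Urn 3 is its product over the sum, 0.05062/0.46032 = 0.1100.

Posterior probability ≈ 0.1100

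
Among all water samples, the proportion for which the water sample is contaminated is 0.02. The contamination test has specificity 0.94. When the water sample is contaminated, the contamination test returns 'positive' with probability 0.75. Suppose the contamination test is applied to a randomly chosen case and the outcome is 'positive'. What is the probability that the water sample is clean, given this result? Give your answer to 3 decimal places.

P(¬H | E) ≈ 0.797

Let H be the event that the water sample is contaminated. P(H) = 0.02, so P(¬H) = 0.98. With E the 'positive' result, P(E|H) = 0.75 and P(E|¬H) = 0.06.
P(E) = 0.75·0.02 + 0.06·0.98 = 0.015000 + 0.058800 = 0.073800.
By Bayes' theorem, P(H|E) = 0.015000 / 0.073800 = 0.203. Hence P(¬H|E) = 1 − 0.203 = 0.797.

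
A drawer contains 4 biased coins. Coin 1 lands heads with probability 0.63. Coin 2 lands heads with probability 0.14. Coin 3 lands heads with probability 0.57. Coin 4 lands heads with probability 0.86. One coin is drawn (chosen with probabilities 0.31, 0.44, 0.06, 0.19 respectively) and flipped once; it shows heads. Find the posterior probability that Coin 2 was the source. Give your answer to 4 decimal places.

P(heads|C1) = 0.63; P(heads|C2) = 0.14; P(heads|C3) = 0.57; P(heads|C4) = 0.86.
Prior × likelihood for each source: 0.31·0.63=0.1953, 0.44·0.14=0.06160, 0.06·0.57=0.03420, 0.19·0.86=0.1634. Summing gives P(heads) = 0.45450.
P(Coin 2 | heads) = 0.06160 / 0.45450 = 0.1355.

Posterior probability ≈ 0.1355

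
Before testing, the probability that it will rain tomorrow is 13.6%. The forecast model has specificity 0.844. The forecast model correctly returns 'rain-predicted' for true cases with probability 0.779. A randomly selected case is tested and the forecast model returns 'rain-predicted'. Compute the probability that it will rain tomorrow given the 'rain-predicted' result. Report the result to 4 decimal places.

P(H | E) ≈ 0.4401

Let H be the event that it will rain tomorrow. P(H) = 0.136, so P(¬H) = 0.864. With E the 'rain-predicted' result, P(E|H) = 0.779 and P(E|¬H) = 0.156.
P(E) = 0.779·0.136 + 0.156·0.864 = 0.10594 + 0.13478 = 0.24073.
By Bayes' theorem, P(H|E) = 0.10594 / 0.24073 = 0.4401.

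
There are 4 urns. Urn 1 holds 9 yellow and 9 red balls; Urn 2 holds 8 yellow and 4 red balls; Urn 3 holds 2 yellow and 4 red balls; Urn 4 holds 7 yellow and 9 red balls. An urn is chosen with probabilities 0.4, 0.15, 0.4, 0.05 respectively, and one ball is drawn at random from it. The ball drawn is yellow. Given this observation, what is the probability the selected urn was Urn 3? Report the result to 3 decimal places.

P(yellow|Urn 1) = 0.5; P(yellow|Urn 2) = 0.6667; P(yellow|Urn 3) = 0.3333; P(yellow|Urn 4) = 0.4375.
Prior × likelihood for each source: 0.4·0.5=0.2000, 0.15·0.6667=0.1000, 0.4·0.3333=0.1333, 0.05·0.4375=0.02188. Summing gives P(yellow) = 0.45521.
P(Urn 3 | yellow) = 0.1333 / 0.45521 = 0.293.

Posterior probability ≈ 0.293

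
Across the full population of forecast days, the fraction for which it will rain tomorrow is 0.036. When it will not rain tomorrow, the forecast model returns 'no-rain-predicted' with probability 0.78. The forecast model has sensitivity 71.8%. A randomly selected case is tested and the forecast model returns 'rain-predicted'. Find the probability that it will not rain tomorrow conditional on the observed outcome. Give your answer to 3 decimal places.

P(¬H | E) ≈ 0.891

Let H be the event that it will rain tomorrow. P(H) = 0.036, so P(¬H) = 0.964. With E the 'rain-predicted' result, P(E|H) = 0.718 and P(E|¬H) = 0.22.
P(E) = 0.718·0.036 + 0.22·0.964 = 0.025848 + 0.21208 = 0.23793.
By Bayes' theorem, P(H|E) = 0.025848 / 0.23793 = 0.109. Hence P(¬H|E) = 1 − 0.109 = 0.891.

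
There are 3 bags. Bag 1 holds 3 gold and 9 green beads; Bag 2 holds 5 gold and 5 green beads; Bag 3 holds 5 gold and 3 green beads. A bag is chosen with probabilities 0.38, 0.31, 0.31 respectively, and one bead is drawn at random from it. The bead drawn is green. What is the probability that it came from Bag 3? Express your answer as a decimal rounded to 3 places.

Posterior probability ≈ 0.209

P(green|Bag 1) = 0.75; P(green|Bag 2) = 0.5; P(green|Bag 3) = 0.375.
Prior × likelihood for each source: 0.38·0.75=0.2850, 0.31·0.5=0.1550, 0.31·0.375=0.1162. Summing gives P(green) = 0.55625.
P(Bag 3 | green) = 0.1162 / 0.55625 = 0.209.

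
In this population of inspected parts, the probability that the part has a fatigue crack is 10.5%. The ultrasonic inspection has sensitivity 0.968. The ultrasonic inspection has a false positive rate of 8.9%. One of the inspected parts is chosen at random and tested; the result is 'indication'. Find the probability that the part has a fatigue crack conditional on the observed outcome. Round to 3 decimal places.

Write H for 'the part has a fatigue crack'. Prior odds H:¬H = 0.105/0.895 = 0.11732. For the 'indication' outcome, the likelihood ratio is 0.968/0.089 = 10.876.
Posterior odds = 0.11732 × 10.876 = 1.2760, so P(H|E) = 1.2760/(1+1.2760) = 0.561.

P(H | E) ≈ 0.561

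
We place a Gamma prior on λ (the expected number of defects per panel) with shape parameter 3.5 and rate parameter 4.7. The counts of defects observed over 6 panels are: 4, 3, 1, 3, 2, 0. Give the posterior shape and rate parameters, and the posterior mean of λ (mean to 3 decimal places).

The Poisson likelihood adds the total count to the shape and the number of exposure periods to the rate. Here ∑xᵢ = 13 and n = 6, so shape 3.5→16.5 and rate 4.7→10.7.
E[λ | data] = 16.5/10.7 = 1.542.

Posterior: Gamma(shape=16.5, rate=10.7); mean ≈ 1.542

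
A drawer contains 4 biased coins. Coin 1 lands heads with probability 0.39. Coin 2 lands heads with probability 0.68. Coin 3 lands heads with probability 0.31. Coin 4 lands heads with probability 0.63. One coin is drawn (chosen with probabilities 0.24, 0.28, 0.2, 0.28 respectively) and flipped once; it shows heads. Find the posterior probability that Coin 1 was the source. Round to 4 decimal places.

Tabulate prior·likelihood by source: [1] prior 0.24, lik 0.39, product 0.09360; [2] prior 0.28, lik 0.68, product 0.1904; [3] prior 0.2, lik 0.31, product 0.06200; [4] prior 0.28, lik 0.63, product 0.1764.
Normalizing constant = 0.52240; the posterior for Coin 1 is its product over the sum, 0.09360/0.52240 = 0.1792.

Posterior probability ≈ 0.1792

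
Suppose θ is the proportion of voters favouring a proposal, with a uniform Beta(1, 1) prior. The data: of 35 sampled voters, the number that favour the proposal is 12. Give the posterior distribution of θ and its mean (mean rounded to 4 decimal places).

The binomial likelihood is conjugate to the Beta prior: with 12 successes and 23 failures, the posterior is Beta(1+12, 1+23) = Beta(13, 24).
Posterior mean = α/(α+β) = 13/37 = 0.3514.

Posterior: Beta(13, 24); mean ≈ 0.3514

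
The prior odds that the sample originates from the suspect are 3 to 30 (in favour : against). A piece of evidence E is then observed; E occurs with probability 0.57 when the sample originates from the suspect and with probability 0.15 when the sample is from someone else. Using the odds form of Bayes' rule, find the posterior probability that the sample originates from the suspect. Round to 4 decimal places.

Prior odds = 3/30 = 0.10000. In log-odds, ln(0.10000) = -2.3026.
Add log likelihood ratio: ln(3.8000) = 1.3350.
Posterior log-odds = -0.96758, so posterior odds = exp(-0.96758) = 0.38000. Converting, P(H|E) = 0.38000/1.3800 = 0.2754.

Posterior probability ≈ 0.2754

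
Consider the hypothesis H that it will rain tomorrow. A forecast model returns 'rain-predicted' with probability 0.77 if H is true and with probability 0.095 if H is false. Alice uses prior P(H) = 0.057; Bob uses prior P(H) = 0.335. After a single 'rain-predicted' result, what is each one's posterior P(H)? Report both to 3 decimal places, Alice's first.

Alice: 0.329; Bob: 0.803

The likelihood ratio for a 'rain-predicted' result is 0.77/0.095 = 8.1053.
Alice: prior odds 0.057/0.943 = 0.060445; posterior odds 0.48993; posterior probability 0.329.
Bob: prior odds 0.335/0.665 = 0.50376; posterior odds 4.0831; posterior probability 0.803.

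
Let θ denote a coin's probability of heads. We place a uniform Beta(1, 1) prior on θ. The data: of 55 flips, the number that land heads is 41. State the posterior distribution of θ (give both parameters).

Observing 41 successes and 14 failures updates Beta(1, 1) by adding the success and failure counts to the two shape parameters: α = 1+41 = 42, β = 1+14 = 15.

Posterior: Beta(42, 15)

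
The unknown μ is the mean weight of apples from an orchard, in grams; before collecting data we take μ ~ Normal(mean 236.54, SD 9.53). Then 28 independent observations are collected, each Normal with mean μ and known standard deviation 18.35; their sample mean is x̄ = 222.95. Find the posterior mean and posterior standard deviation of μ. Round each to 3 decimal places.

Prior precision 1/τ₀² = 1/9.53² = 0.0110107; data precision n/σ² = 28/18.35² = 0.0831545.
Posterior precision = 0.0110107 + 0.0831545 = 0.0941652, giving posterior SD = 1/√0.0941652 = 3.259.
Posterior mean = (0.0110107·236.54 + 0.0831545·222.95) / 0.0941652 = 224.539.

Posterior mean ≈ 224.539; posterior SD ≈ 3.259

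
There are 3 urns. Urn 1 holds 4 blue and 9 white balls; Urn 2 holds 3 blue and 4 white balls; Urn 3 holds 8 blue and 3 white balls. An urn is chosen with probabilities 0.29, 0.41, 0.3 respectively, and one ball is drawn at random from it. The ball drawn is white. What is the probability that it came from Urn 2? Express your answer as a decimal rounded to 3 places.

Posterior probability ≈ 0.453

Tabulate prior·likelihood by source: [1] prior 0.29, lik 0.6923, product 0.2008; [2] prior 0.41, lik 0.5714, product 0.2343; [3] prior 0.3, lik 0.2727, product 0.08182.
Normalizing constant = 0.51687; the posterior for Urn 2 is its product over the sum, 0.2343/0.51687 = 0.453.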